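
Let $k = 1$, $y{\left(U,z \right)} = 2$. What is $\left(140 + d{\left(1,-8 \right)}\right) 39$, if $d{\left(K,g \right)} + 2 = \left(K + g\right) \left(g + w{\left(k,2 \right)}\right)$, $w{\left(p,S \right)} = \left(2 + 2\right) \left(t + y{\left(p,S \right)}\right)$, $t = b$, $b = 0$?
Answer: $5382$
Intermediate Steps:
$t = 0$
$w{\left(p,S \right)} = 8$ ($w{\left(p,S \right)} = \left(2 + 2\right) \left(0 + 2\right) = 4 \cdot 2 = 8$)
$d{\left(K,g \right)} = -2 + \left(8 + g\right) \left(K + g\right)$ ($d{\left(K,g \right)} = -2 + \left(K + g\right) \left(g + 8\right) = -2 + \left(K + g\right) \left(8 + g\right) = -2 + \left(8 + g\right) \left(K + g\right)$)
$\left(140 + d{\left(1,-8 \right)}\right) 39 = \left(140 + \left(-2 + \left(-8\right)^{2} + 8 \cdot 1 + 8 \left(-8\right) + 1 \left(-8\right)\right)\right) 39 = \left(140 - 2\right) 39 = 138 \cdot 39 = 5382$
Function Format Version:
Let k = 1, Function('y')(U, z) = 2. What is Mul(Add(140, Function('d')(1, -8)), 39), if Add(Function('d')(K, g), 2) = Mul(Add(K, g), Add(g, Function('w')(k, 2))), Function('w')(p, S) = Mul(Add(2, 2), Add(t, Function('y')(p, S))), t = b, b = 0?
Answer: 5382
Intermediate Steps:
t = 0
Function('w')(p, S) = 8 (Function('w')(p, S) = Mul(Add(2, 2), Add(0, 2)) = Mul(4, 2) = 8)
Function('d')(K, g) = Add(-2, Mul(Add(8, g), Add(K, g))) (Function('d')(K, g) = Add(-2, Mul(Add(K, g), Add(g, 8))) = Add(-2, Mul(Add(K, g), Add(8, g))) = Add(-2, Mul(Add(8, g), Add(K, g))))
Mul(Add(140, Function('d')(1, -8)), 39) = Mul(Add(140, Add(-2, Pow(-8, 2), Mul(8, 1), Mul(8, -8), Mul(1, -8))), 39) = Mul(Add(140, Add(-2, 64, 8, -64, -8)), 39) = Mul(Add(140, -2), 39) = Mul(138, 39) = 5382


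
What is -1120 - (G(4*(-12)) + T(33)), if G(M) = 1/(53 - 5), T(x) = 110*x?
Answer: -228001/48 ≈ -4750.0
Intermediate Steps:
G(M) = 1/48
-1120 - (G(4*(-12)) + T(33)) = -1120 - (1/48 + 110*33) = -1120 - (1/48 + 3630) = -1120 - 1*174241/48 = -1120 - 174241/48 = -228001/48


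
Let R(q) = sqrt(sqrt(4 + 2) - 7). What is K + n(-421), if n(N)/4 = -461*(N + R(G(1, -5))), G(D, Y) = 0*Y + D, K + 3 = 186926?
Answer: 963247 - 1844*sqrt(-7 + sqrt(6)) ≈ 9.6325e+5 - 3933.6*I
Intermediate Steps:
K = 186923 (K = -3 + 186926 = 186923)
G(D, Y) = D (G(D, Y) = 0 + D = D)
R(q) = sqrt(-7 + sqrt(6)) (R(q) = sqrt(sqrt(6) - 7) = sqrt(-7 + sqrt(6)))
n(N) = -1844*N - 1844*sqrt(-7 + sqrt(6)) (n(N) = 4*(-461*(N + sqrt(-7 + sqrt(6)))) = 4*(-461*N - 461*sqrt(-7 + sqrt(6))) = -1844*N - 1844*sqrt(-7 + sqrt(6)))
K + n(-421) = 186923 + (-1844*(-421) - 1844*I*sqrt(7 - sqrt(6))) = 186923 + (776324 - 1844*I*sqrt(7 - sqrt(6))) = 963247 - 1844*I*sqrt(7 - sqrt(6))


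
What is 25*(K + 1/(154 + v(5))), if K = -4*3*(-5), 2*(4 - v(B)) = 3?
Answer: 469550/313 ≈ 1500.2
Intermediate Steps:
v(B) = 5/2 (v(B) = 4 - 1/2*3 = 4 - 3/2 = 5/2)
K = 60 (K = -12*(-5) = 60)
25*(K + 1/(154 + v(5))) = 25*(60 + 1/(154 + 5/2)) = 25*(60 + 1/(313/2)) = 25*(60 + 2/313) = 25*(18782/313) = 469550/313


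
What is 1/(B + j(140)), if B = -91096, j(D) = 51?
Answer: -1/91045 ≈ -1.0984e-5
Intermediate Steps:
1/(B + j(140)) = 1/(-91096 + 51) = 1/(-91045) = -1/91045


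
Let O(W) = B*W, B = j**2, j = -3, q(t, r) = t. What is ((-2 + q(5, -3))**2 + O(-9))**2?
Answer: 5184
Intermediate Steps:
B = 9 (B = (-3)**2 = 9)
O(W) = 9*W
((-2 + q(5, -3))**2 + O(-9))**2 = ((-2 + 5)**2 + 9*(-9))**2 = (3**2 - 81)**2 = (9 - 81)**2 = (-72)**2 = 5184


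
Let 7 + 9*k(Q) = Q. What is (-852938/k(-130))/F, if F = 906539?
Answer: 7676442/124195843 ≈ 0.061809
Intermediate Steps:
k(Q) = -7/9 + Q/9
(-852938/k(-130))/F = -852938/(-7/9 + (⅑)*(-130))/906539 = -852938/(-7/9 - 130/9)*(1/906539) = -852938/(-137/9)*(1/906539) = -852938*(-9/137)*(1/906539) = (7676442/137)*(1/906539) = 7676442/124195843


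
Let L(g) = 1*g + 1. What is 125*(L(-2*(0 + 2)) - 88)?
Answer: -11375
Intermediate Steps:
L(g) = 1 + g (L(g) = g + 1 = 1 + g)
125*(L(-2*(0 + 2)) - 88) = 125*((1 - 2*(0 + 2)) - 88) = 125*((1 - 2*2) - 88) = 125*((1 - 4) - 88) = 125*(-3 - 88) = 125*(-91) = -11375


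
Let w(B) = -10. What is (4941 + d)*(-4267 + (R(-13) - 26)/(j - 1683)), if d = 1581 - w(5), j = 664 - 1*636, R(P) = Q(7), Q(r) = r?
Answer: -46128108712/1655 ≈ -2.7872e+7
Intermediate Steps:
R(P) = 7
j = 28 (j = 664 - 636 = 28)
d = 1591 (d = 1581 - 1*(-10) = 1581 + 10 = 1591)
(4941 + d)*(-4267 + (R(-13) - 26)/(j - 1683)) = (4941 + 1591)*(-4267 + (7 - 26)/(28 - 1683)) = 6532*(-4267 - 19/(-1655)) = 6532*(-4267 - 19*(-1/1655)) = 6532*(-4267 + 19/1655) = 6532*(-7061866/1655) = -46128108712/1655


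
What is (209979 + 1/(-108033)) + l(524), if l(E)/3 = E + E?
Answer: 23024317058/108033 ≈ 2.1312e+5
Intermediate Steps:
l(E) = 6*E (l(E) = 3*(E + E) = 3*(2*E) = 6*E)
(209979 + 1/(-108033)) + l(524) = (209979 + 1/(-108033)) + 6*524 = (209979 - 1/108033) + 3144 = 22684661306/108033 + 3144 = 23024317058/108033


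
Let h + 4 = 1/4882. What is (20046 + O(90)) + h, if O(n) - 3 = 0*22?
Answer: 97859691/4882 ≈ 20045.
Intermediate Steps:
O(n) = 3 (O(n) = 3 + 0*22 = 3 + 0 = 3)
h = -19527/4882 (h = -4 + 1/4882 = -19527/4882 ≈ -3.9998)
(20046 + O(90)) + h = (20046 + 3) - 19527/4882 = 20049 - 19527/4882 = 97859691/4882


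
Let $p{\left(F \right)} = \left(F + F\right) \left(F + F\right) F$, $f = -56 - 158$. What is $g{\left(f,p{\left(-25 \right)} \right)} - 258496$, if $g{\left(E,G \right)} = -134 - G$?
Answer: $-196130$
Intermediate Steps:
$f = -214$ ($f = -56 - 158 = -214$)
$p{\left(F \right)} = 4 F^{3}$ ($p{\left(F \right)} = 2 F 2 F F = 4 F^{2} F = 4 F^{3}$)
$g{\left(f,p{\left(-25 \right)} \right)} - 258496 = \left(-134 - 4 \left(-25\right)^{3}\right) - 258496 = \left(-134 - 4 \left(-15625\right)\right) - 258496 = \left(-134 - -62500\right) - 258496 = \left(-134 + 62500\right) - 258496 = 62366 - 258496 = -196130$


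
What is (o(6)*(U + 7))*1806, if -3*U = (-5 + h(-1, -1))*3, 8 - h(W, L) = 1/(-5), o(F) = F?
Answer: 205884/5 ≈ 41177.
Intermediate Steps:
h(W, L) = 41/5 (h(W, L) = 8 - 1/(-5) = 8 - 1*(-⅕) = 8 + ⅕ = 41/5)
U = -16/5 (U = -(-5 + 41/5)*3/3 = -16*3/15 = -⅓*48/5 = -16/5 ≈ -3.2000)
(o(6)*(U + 7))*1806 = (6*(-16/5 + 7))*1806 = (6*(19/5))*1806 = (114/5)*1806 = 205884/5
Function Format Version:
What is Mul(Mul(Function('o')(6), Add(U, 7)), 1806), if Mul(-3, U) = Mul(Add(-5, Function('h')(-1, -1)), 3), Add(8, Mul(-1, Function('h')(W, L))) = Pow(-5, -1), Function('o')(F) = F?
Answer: Rational(205884, 5) ≈ 41177.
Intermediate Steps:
Function('h')(W, L) = Rational(41, 5) (Function('h')(W, L) = Add(8, Mul(-1, Pow(-5, -1))) = Add(8, Mul(-1, Rational(-1, 5))) = Add(8, Rational(1, 5)) = Rational(41, 5))
U = Rational(-16, 5) (U = Mul(Rational(-1, 3), Mul(Add(-5, Rational(41, 5)), 3)) = Mul(Rational(-1, 3), Mul(Rational(16, 5), 3)) = Mul(Rational(-1, 3), Rational(48, 5)) = Rational(-16, 5) ≈ -3.2000)
Mul(Mul(Function('o')(6), Add(U, 7)), 1806) = Mul(Mul(6, Add(Rational(-16, 5), 7)), 1806) = Mul(Mul(6, Rational(19, 5)), 1806) = Mul(Rational(114, 5), 1806) = Rational(205884, 5)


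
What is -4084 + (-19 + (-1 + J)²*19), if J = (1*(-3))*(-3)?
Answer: -2887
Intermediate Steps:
J = 9 (J = -3*(-3) = 9)
-4084 + (-19 + (-1 + J)²*19) = -4084 + (-19 + (-1 + 9)²*19) = -4084 + (-19 + 8²*19) = -4084 + (-19 + 64*19) = -4084 + (-19 + 1216) = -4084 + 1197 = -2887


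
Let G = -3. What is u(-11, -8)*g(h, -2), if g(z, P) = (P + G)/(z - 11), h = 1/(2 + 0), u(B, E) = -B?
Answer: 110/21 ≈ 5.2381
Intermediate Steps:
h = ½ (h = 1/2 = ½ ≈ 0.50000)
g(z, P) = (-3 + P)/(-11 + z) (g(z, P) = (P - 3)/(z - 11) = (-3 + P)/(-11 + z))
u(-11, -8)*g(h, -2) = (-1*(-11))*((-3 - 2)/(-11 + ½)) = 11*(-5/(-21/2)) = 11*(-2/21*(-5)) = 11*(10/21) = 110/21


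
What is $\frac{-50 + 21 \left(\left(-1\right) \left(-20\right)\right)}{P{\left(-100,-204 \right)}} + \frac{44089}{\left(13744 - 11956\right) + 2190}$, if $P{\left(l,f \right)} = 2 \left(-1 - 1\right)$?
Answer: $- \frac{161938}{1989} \approx -81.417$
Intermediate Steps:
$P{\left(l,f \right)} = -4$ ($P{\left(l,f \right)} = 2 \left(-2\right) = -4$)
$\frac{-50 + 21 \left(\left(-1\right) \left(-20\right)\right)}{P{\left(-100,-204 \right)}} + \frac{44089}{\left(13744 - 11956\right) + 2190} = \frac{-50 + 21 \left(\left(-1\right) \left(-20\right)\right)}{-4} + \frac{44089}{\left(13744 - 11956\right) + 2190} = \left(-50 + 21 \cdot 20\right) \left(- \frac{1}{4}\right) + \frac{44089}{1788 + 2190} = \left(-50 + 420\right) \left(- \frac{1}{4}\right) + \frac{44089}{3978} = 370 \left(- \frac{1}{4}\right) + 44089 \cdot \frac{1}{3978} = - \frac{185}{2} + \frac{44089}{3978} = - \frac{161938}{1989}$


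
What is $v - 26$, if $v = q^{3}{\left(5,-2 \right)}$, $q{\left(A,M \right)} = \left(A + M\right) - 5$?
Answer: $-34$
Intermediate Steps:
$q{\left(A,M \right)} = -5 + A + M$
$v = -8$ ($v = \left(-5 + 5 - 2\right)^{3} = \left(-2\right)^{3} = -8$)
$v - 26 = -8 - 26 = -34$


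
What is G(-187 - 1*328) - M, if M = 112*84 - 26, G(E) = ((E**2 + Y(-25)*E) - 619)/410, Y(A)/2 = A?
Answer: -1778132/205 ≈ -8673.8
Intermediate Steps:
Y(A) = 2*A
G(E) = -619/410 - 5*E/41 + E**2/410 (G(E) = ((E**2 + (2*(-25))*E) - 619)/410 = ((E**2 - 50*E) - 619)*(1/410) = (-619 + E**2 - 50*E)*(1/410) = -619/410 - 5*E/41 + E**2/410)
M = 9382 (M = 9408 - 26 = 9382)
G(-187 - 1*328) - M = (-619/410 - 5*(-187 - 1*328)/41 + (-187 - 1*328)**2/410) - 1*9382 = (-619/410 - 5*(-187 - 328)/41 + (-187 - 328)**2/410) - 9382 = (-619/410 - 5/41*(-515) + (1/410)*(-515)**2) - 9382 = (-619/410 + 2575/41 + (1/410)*265225) - 9382 = (-619/410 + 2575/41 + 53045/82) - 9382 = 145178/205 - 9382 = -1778132/205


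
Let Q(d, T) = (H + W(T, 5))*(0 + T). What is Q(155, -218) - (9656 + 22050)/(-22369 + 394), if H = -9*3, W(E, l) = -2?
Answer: 138957656/21975 ≈ 6323.4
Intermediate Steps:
H = -27
Q(d, T) = -29*T (Q(d, T) = (-27 - 2)*(0 + T) = -29*T)
Q(155, -218) - (9656 + 22050)/(-22369 + 394) = -29*(-218) - (9656 + 22050)/(-22369 + 394) = 6322 - 31706/(-21975) = 6322 - 31706*(-1)/21975 = 6322 - 1*(-31706/21975) = 6322 + 31706/21975 = 138957656/21975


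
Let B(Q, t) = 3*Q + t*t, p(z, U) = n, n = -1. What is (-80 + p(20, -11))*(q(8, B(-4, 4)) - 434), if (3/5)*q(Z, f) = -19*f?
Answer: 45414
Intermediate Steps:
p(z, U) = -1
B(Q, t) = t² + 3*Q (B(Q, t) = 3*Q + t² = t² + 3*Q)
q(Z, f) = -95*f/3 (q(Z, f) = 5*(-19*f)/3 = -95*f/3)
(-80 + p(20, -11))*(q(8, B(-4, 4)) - 434) = (-80 - 1)*(-95*(4² + 3*(-4))/3 - 434) = -81*(-95*(16 - 12)/3 - 434) = -81*(-95/3*4 - 434) = -81*(-380/3 - 434) = -81*(-1682/3) = 45414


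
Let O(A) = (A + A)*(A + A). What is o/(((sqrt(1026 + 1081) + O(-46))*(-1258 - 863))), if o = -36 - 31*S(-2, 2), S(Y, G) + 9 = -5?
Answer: -3368672/151942477869 + 398*sqrt(43)/21706068267 ≈ -2.2050e-5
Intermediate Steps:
O(A) = 4*A**2 (O(A) = (2*A)*(2*A) = 4*A**2)
S(Y, G) = -14 (S(Y, G) = -9 - 5 = -14)
o = 398 (o = -36 - 31*(-14) = -36 + 434 = 398)
o/(((sqrt(1026 + 1081) + O(-46))*(-1258 - 863))) = 398/(((sqrt(1026 + 1081) + 4*(-46)**2)*(-1258 - 863))) = 398/(((sqrt(2107) + 4*2116)*(-2121))) = 398/(((7*sqrt(43) + 8464)*(-2121))) = 398/(((8464 + 7*sqrt(43))*(-2121))) = 398/(-17952144 - 14847*sqrt(43))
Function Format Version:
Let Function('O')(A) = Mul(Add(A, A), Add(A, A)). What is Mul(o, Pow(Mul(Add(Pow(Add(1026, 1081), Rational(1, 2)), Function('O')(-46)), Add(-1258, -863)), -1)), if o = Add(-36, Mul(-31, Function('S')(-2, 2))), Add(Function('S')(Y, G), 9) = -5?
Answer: Add(Rational(-3368672, 151942477869), Mul(Rational(398, 21706068267), Pow(43, Rational(1, 2)))) ≈ -2.2050e-5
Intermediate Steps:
Function('O')(A) = Mul(4, Pow(A, 2)) (Function('O')(A) = Mul(Mul(2, A), Mul(2, A)) = Mul(4, Pow(A, 2)))
Function('S')(Y, G) = -14 (Function('S')(Y, G) = Add(-9, -5) = -14)
o = 398 (o = Add(-36, Mul(-31, -14)) = Add(-36, 434) = 398)
Mul(o, Pow(Mul(Add(Pow(Add(1026, 1081), Rational(1, 2)), Function('O')(-46)), Add(-1258, -863)), -1)) = Mul(398, Pow(Mul(Add(Pow(Add(1026, 1081), Rational(1, 2)), Mul(4, Pow(-46, 2))), Add(-1258, -863)), -1)) = Mul(398, Pow(Mul(Add(Pow(2107, Rational(1, 2)), Mul(4, 2116)), -2121), -1)) = Mul(398, Pow(Mul(Add(Mul(7, Pow(43, Rational(1, 2))), 8464), -2121), -1)) = Mul(398, Pow(Mul(Add(8464, Mul(7, Pow(43, Rational(1, 2)))), -2121), -1)) = Mul(398, Pow(Add(-17952144, Mul(-14847, Pow(43, Rational(1, 2)))), -1))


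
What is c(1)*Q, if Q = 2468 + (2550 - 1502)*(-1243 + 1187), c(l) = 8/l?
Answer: -449760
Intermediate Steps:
Q = -56220 (Q = 2468 + 1048*(-56) = 2468 - 58688 = -56220)
c(1)*Q = (8/1)*(-56220) = (8*1)*(-56220) = 8*(-56220) = -449760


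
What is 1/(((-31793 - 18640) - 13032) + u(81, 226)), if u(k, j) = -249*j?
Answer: -1/119739 ≈ -8.3515e-6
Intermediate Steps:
1/(((-31793 - 18640) - 13032) + u(81, 226)) = 1/(((-31793 - 18640) - 13032) - 249*226) = 1/((-50433 - 13032) - 56274) = 1/(-63465 - 56274) = 1/(-119739) = -1/119739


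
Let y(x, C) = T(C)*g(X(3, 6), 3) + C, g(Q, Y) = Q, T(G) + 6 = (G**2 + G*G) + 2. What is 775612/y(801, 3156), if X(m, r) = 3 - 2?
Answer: 193903/4980956 ≈ 0.038929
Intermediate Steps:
T(G) = -4 + 2*G**2 (T(G) = -6 + ((G**2 + G*G) + 2) = -6 + ((G**2 + G**2) + 2) = -6 + (2*G**2 + 2) = -6 + (2 + 2*G**2) = -4 + 2*G**2)
X(m, r) = 1
y(x, C) = -4 + C + 2*C**2 (y(x, C) = (-4 + 2*C**2)*1 + C = (-4 + 2*C**2) + C = -4 + C + 2*C**2)
775612/y(801, 3156) = 775612/(-4 + 3156 + 2*3156**2) = 775612/(-4 + 3156 + 2*9960336) = 775612/(-4 + 3156 + 19920672) = 775612/19923824 = 775612*(1/19923824) = 193903/4980956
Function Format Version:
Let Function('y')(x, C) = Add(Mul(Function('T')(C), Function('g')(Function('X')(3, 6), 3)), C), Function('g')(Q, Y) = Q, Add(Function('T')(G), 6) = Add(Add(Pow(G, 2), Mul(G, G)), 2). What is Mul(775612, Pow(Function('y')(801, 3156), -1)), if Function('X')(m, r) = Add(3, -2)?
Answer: Rational(193903, 4980956) ≈ 0.038929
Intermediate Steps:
Function('T')(G) = Add(-4, Mul(2, Pow(G, 2))) (Function('T')(G) = Add(-6, Add(Add(Pow(G, 2), Mul(G, G)), 2)) = Add(-6, Add(Add(Pow(G, 2), Pow(G, 2)), 2)) = Add(-6, Add(Mul(2, Pow(G, 2)), 2)) = Add(-6, Add(2, Mul(2, Pow(G, 2)))) = Add(-4, Mul(2, Pow(G, 2))))
Function('X')(m, r) = 1
Function('y')(x, C) = Add(-4, C, Mul(2, Pow(C, 2))) (Function('y')(x, C) = Add(Mul(Add(-4, Mul(2, Pow(C, 2))), 1), C) = Add(Add(-4, Mul(2, Pow(C, 2))), C) = Add(-4, C, Mul(2, Pow(C, 2))))
Mul(775612, Pow(Function('y')(801, 3156), -1)) = Mul(775612, Pow(Add(-4, 3156, Mul(2, Pow(3156, 2))), -1)) = Mul(775612, Pow(Add(-4, 3156, Mul(2, 9960336)), -1)) = Mul(775612, Pow(Add(-4, 3156, 19920672), -1)) = Mul(775612, Pow(19923824, -1)) = Mul(775612, Rational(1, 19923824)) = Rational(193903, 4980956)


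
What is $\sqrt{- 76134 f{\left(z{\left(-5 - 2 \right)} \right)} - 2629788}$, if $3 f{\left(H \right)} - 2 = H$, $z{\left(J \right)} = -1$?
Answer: $i \sqrt{2655166} \approx 1629.5 i$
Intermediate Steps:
$f{\left(H \right)} = \frac{2}{3} + \frac{H}{3}$
$\sqrt{- 76134 f{\left(z{\left(-5 - 2 \right)} \right)} - 2629788} = \sqrt{- 76134 \left(\frac{2}{3} + \frac{1}{3} \left(-1\right)\right) - 2629788} = \sqrt{- 76134 \left(\frac{2}{3} - \frac{1}{3}\right) - 2629788} = \sqrt{\left(-76134\right) \frac{1}{3} - 2629788} = \sqrt{-25378 - 2629788} = \sqrt{-2655166} = i \sqrt{2655166}$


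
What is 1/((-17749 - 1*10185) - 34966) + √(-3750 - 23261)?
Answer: -1/62900 + I*√27011 ≈ -1.5898e-5 + 164.35*I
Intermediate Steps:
1/((-17749 - 1*10185) - 34966) + √(-3750 - 23261) = 1/((-17749 - 10185) - 34966) + √(-27011) = 1/(-27934 - 34966) + I*√27011 = 1/(-62900) + I*√27011 = -1/62900 + I*√27011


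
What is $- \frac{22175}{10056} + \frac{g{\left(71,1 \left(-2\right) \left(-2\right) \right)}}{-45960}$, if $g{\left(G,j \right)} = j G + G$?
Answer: $- \frac{4261387}{1925724} \approx -2.2129$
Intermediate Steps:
$g{\left(G,j \right)} = G + G j$ ($g{\left(G,j \right)} = G j + G = G + G j$)
$- \frac{22175}{10056} + \frac{g{\left(71,1 \left(-2\right) \left(-2\right) \right)}}{-45960} = - \frac{22175}{10056} + \frac{71 \left(1 + 1 \left(-2\right) \left(-2\right)\right)}{-45960} = \left(-22175\right) \frac{1}{10056} + 71 \left(1 - -4\right) \left(- \frac{1}{45960}\right) = - \frac{22175}{10056} + 71 \left(1 + 4\right) \left(- \frac{1}{45960}\right) = - \frac{22175}{10056} + 71 \cdot 5 \left(- \frac{1}{45960}\right) = - \frac{22175}{10056} + 355 \left(- \frac{1}{45960}\right) = - \frac{22175}{10056} - \frac{71}{9192} = - \frac{4261387}{1925724}$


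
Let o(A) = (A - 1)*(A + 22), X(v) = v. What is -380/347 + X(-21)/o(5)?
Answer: -16109/12492 ≈ -1.2895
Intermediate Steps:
o(A) = (-1 + A)*(22 + A)
-380/347 + X(-21)/o(5) = -380/347 - 21/(-22 + 5**2 + 21*5) = -380*1/347 - 21/(-22 + 25 + 105) = -380/347 - 21/108 = -380/347 - 21*1/108 = -380/347 - 7/36 = -16109/12492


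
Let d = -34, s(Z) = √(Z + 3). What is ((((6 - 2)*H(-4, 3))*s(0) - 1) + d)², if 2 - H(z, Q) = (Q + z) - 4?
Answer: 3577 - 1960*√3 ≈ 182.18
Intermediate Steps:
H(z, Q) = 6 - Q - z (H(z, Q) = 2 - ((Q + z) - 4) = 2 - (-4 + Q + z) = 2 + (4 - Q - z) = 6 - Q - z)
s(Z) = √(3 + Z)
((((6 - 2)*H(-4, 3))*s(0) - 1) + d)² = ((((6 - 2)*(6 - 1*3 - 1*(-4)))*√(3 + 0) - 1) - 34)² = (((4*(6 - 3 + 4))*√3 - 1) - 34)² = (((4*7)*√3 - 1) - 34)² = ((28*√3 - 1) - 34)² = ((-1 + 28*√3) - 34)² = (-35 + 28*√3)²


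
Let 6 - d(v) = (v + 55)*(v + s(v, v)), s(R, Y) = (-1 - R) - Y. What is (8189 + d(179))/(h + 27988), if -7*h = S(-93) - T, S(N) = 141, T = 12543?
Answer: 352205/208318 ≈ 1.6907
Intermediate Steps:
s(R, Y) = -1 - R - Y
d(v) = 6 - (-1 - v)*(55 + v) (d(v) = 6 - (v + 55)*(v + (-1 - v - v)) = 6 - (55 + v)*(v + (-1 - 2*v)) = 6 - (55 + v)*(-1 - v) = 6 - (-1 - v)*(55 + v))
h = 12402/7 (h = -(141 - 1*12543)/7 = -(141 - 12543)/7 = -1/7*(-12402) = 12402/7 ≈ 1771.7)
(8189 + d(179))/(h + 27988) = (8189 + (61 + 179**2 + 56*179))/(12402/7 + 27988) = (8189 + (61 + 32041 + 10024))/(208318/7) = (8189 + 42126)*(7/208318) = 50315*(7/208318) = 352205/208318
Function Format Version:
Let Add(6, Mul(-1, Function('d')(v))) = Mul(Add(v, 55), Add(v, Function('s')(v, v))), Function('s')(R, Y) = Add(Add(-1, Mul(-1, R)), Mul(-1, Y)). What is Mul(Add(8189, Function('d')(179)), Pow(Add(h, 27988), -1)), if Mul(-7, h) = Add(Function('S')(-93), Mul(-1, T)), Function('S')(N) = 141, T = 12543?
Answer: Rational(352205, 208318) ≈ 1.6907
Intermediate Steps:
Function('s')(R, Y) = Add(-1, Mul(-1, R), Mul(-1, Y))
Function('d')(v) = Add(6, Mul(-1, Add(-1, Mul(-1, v)), Add(55, v))) (Function('d')(v) = Add(6, Mul(-1, Mul(Add(v, 55), Add(v, Add(-1, Mul(-1, v), Mul(-1, v)))))) = Add(6, Mul(-1, Mul(Add(55, v), Add(v, Add(-1, Mul(-2, v)))))) = Add(6, Mul(-1, Mul(Add(55, v), Add(-1, Mul(-1, v))))) = Add(6, Mul(-1, Mul(Add(-1, Mul(-1, v)), Add(55, v)))) = Add(6, Mul(-1, Add(-1, Mul(-1, v)), Add(55, v))))
h = Rational(12402, 7) (h = Mul(Rational(-1, 7), Add(141, Mul(-1, 12543))) = Mul(Rational(-1, 7), Add(141, -12543)) = Mul(Rational(-1, 7), -12402) = Rational(12402, 7) ≈ 1771.7)
Mul(Add(8189, Function('d')(179)), Pow(Add(h, 27988), -1)) = Mul(Add(8189, Add(61, Pow(179, 2), Mul(56, 179))), Pow(Add(Rational(12402, 7), 27988), -1)) = Mul(Add(8189, Add(61, 32041, 10024)), Pow(Rational(208318, 7), -1)) = Mul(Add(8189, 42126), Rational(7, 208318)) = Mul(50315, Rational(7, 208318)) = Rational(352205, 208318)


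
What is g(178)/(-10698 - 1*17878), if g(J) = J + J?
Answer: -89/7144 ≈ -0.012458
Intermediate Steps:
g(J) = 2*J
g(178)/(-10698 - 1*17878) = (2*178)/(-10698 - 1*17878) = 356/(-10698 - 17878) = 356/(-28576) = 356*(-1/28576) = -89/7144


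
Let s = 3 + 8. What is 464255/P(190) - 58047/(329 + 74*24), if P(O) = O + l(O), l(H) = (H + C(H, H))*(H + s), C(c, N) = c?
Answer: -693480403/32235970 ≈ -21.513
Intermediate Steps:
s = 11
l(H) = 2*H*(11 + H) (l(H) = (H + H)*(H + 11) = (2*H)*(11 + H) = 2*H*(11 + H))
P(O) = O + 2*O*(11 + O)
464255/P(190) - 58047/(329 + 74*24) = 464255/((190*(23 + 2*190))) - 58047/(329 + 74*24) = 464255/((190*(23 + 380))) - 58047/(329 + 1776) = 464255/((190*403)) - 58047/2105 = 464255/76570 - 58047*1/2105 = 464255*(1/76570) - 58047/2105 = 92851/15314 - 58047/2105 = -693480403/32235970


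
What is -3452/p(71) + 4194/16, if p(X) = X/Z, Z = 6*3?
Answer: -348201/568 ≈ -613.03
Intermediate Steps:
Z = 18
p(X) = X/18
-3452/p(71) + 4194/16 = -3452/((1/18)*71) + 4194/16 = -3452/71/18 + 4194*(1/16) = -3452*18/71 + 2097/8 = -62136/71 + 2097/8 = -348201/568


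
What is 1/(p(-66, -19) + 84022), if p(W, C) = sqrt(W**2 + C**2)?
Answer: 84022/7059691767 - sqrt(4717)/7059691767 ≈ 1.1892e-5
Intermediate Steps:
p(W, C) = sqrt(C**2 + W**2)
1/(p(-66, -19) + 84022) = 1/(sqrt((-19)**2 + (-66)**2) + 84022) = 1/(sqrt(361 + 4356) + 84022) = 1/(sqrt(4717) + 84022) = 1/(84022 + sqrt(4717))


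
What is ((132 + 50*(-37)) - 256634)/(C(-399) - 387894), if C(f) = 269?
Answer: 258352/387625 ≈ 0.66650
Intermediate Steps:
((132 + 50*(-37)) - 256634)/(C(-399) - 387894) = ((132 + 50*(-37)) - 256634)/(269 - 387894) = ((132 - 1850) - 256634)/(-387625) = (-1718 - 256634)*(-1/387625) = -258352*(-1/387625) = 258352/387625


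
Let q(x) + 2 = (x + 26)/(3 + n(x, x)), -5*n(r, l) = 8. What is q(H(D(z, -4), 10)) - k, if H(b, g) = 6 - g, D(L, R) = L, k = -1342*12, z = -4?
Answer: 112824/7 ≈ 16118.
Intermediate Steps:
k = -16104
n(r, l) = -8/5 (n(r, l) = -⅕*8 = -8/5)
q(x) = 116/7 + 5*x/7 (q(x) = -2 + (x + 26)/(3 - 8/5) = -2 + (26 + x)/(7/5) = -2 + (26 + x)*(5/7) = -2 + (130/7 + 5*x/7) = 116/7 + 5*x/7)
q(H(D(z, -4), 10)) - k = (116/7 + 5*(6 - 1*10)/7) - 1*(-16104) = (116/7 + 5*(6 - 10)/7) + 16104 = (116/7 + (5/7)*(-4)) + 16104 = (116/7 - 20/7) + 16104 = 96/7 + 16104 = 112824/7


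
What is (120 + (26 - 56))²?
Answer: 8100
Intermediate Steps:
(120 + (26 - 56))² = (120 - 30)² = 90² = 8100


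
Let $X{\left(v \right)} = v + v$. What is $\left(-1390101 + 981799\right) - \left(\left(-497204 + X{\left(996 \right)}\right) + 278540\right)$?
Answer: $-191630$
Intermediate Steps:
$X{\left(v \right)} = 2 v$
$\left(-1390101 + 981799\right) - \left(\left(-497204 + X{\left(996 \right)}\right) + 278540\right) = \left(-1390101 + 981799\right) - \left(\left(-497204 + 2 \cdot 996\right) + 278540\right) = -408302 - \left(\left(-497204 + 1992\right) + 278540\right) = -408302 - \left(-495212 + 278540\right) = -408302 - -216672 = -408302 + 216672 = -191630$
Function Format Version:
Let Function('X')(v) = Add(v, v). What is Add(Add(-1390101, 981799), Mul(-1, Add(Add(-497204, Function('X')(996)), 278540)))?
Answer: -191630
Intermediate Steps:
Function('X')(v) = Mul(2, v)
Add(Add(-1390101, 981799), Mul(-1, Add(Add(-497204, Function('X')(996)), 278540))) = Add(Add(-1390101, 981799), Mul(-1, Add(Add(-497204, Mul(2, 996)), 278540))) = Add(-408302, Mul(-1, Add(Add(-497204, 1992), 278540))) = Add(-408302, Mul(-1, Add(-495212, 278540))) = Add(-408302, Mul(-1, -216672)) = Add(-408302, 216672) = -191630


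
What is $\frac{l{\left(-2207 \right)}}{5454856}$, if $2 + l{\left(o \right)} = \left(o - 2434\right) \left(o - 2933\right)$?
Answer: $\frac{11927369}{2727428} \approx 4.3731$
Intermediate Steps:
$l{\left(o \right)} = -2 + \left(-2933 + o\right) \left(-2434 + o\right)$ ($l{\left(o \right)} = -2 + \left(o - 2434\right) \left(o - 2933\right) = -2 + \left(-2434 + o\right) \left(-2933 + o\right) = -2 + \left(-2933 + o\right) \left(-2434 + o\right)$)
$\frac{l{\left(-2207 \right)}}{5454856} = \frac{7138920 + \left(-2207\right)^{2} - -11844969}{5454856} = \left(7138920 + 4870849 + 11844969\right) \frac{1}{5454856} = 23854738 \cdot \frac{1}{5454856} = \frac{11927369}{2727428}$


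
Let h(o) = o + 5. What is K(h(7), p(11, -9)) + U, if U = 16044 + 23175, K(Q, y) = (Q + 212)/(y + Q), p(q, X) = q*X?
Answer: 3411829/87 ≈ 39216.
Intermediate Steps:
p(q, X) = X*q
h(o) = 5 + o
K(Q, y) = (212 + Q)/(Q + y)
U = 39219
K(h(7), p(11, -9)) + U = (212 + (5 + 7))/((5 + 7) - 9*11) + 39219 = (212 + 12)/(12 - 99) + 39219 = 224/(-87) + 39219 = -1/87*224 + 39219 = -224/87 + 39219 = 3411829/87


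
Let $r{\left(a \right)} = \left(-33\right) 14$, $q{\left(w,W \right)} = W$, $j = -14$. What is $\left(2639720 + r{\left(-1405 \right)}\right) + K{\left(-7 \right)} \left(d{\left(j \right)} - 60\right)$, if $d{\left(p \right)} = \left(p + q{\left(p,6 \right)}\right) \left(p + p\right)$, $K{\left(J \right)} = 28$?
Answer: $2643850$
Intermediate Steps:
$r{\left(a \right)} = -462$
$d{\left(p \right)} = 2 p \left(6 + p\right)$ ($d{\left(p \right)} = \left(p + 6\right) \left(p + p\right) = \left(6 + p\right) 2 p = 2 p \left(6 + p\right)$)
$\left(2639720 + r{\left(-1405 \right)}\right) + K{\left(-7 \right)} \left(d{\left(j \right)} - 60\right) = \left(2639720 - 462\right) + 28 \left(2 \left(-14\right) \left(6 - 14\right) - 60\right) = 2639258 + 28 \left(2 \left(-14\right) \left(-8\right) - 60\right) = 2639258 + 28 \left(224 - 60\right) = 2639258 + 28 \cdot 164 = 2639258 + 4592 = 2643850$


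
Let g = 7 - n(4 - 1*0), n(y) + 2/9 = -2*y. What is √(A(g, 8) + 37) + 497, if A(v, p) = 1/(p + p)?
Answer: 497 + √593/4 ≈ 503.09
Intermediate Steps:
n(y) = -2/9 - 2*y
g = 137/9 (g = 7 - (-2/9 - 2*(4 - 1*0)) = 7 - (-2/9 - 2*(4 + 0)) = 7 - (-2/9 - 2*4) = 7 - (-2/9 - 8) = 7 - 1*(-74/9) = 7 + 74/9 = 137/9 ≈ 15.222)
A(v, p) = 1/(2*p)
√(A(g, 8) + 37) + 497 = √((½)/8 + 37) + 497 = √((½)*(⅛) + 37) + 497 = √(1/16 + 37) + 497 = √(593/16) + 497 = √593/4 + 497 = 497 + √593/4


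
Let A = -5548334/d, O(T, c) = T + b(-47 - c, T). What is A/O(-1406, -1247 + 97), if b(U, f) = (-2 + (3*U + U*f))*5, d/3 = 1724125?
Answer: 5548334/40028808402375 ≈ 1.3861e-7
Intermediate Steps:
d = 5172375 (d = 3*1724125 = 5172375)
b(U, f) = -10 + 15*U + 5*U*f (b(U, f) = (-2 + 3*U + U*f)*5 = -10 + 15*U + 5*U*f)
O(T, c) = -715 + T - 15*c + 5*T*(-47 - c) (O(T, c) = T + (-10 + 15*(-47 - c) + 5*(-47 - c)*T) = T + (-10 + (-705 - 15*c) + 5*T*(-47 - c)) = T + (-715 - 15*c + 5*T*(-47 - c)) = -715 + T - 15*c + 5*T*(-47 - c))
A = -5548334/5172375 ≈ -1.0727
A/O(-1406, -1247 + 97) = -5548334/(5172375*(-715 - 1406 - 15*(-1247 + 97) - 5*(-1406)*(47 + (-1247 + 97)))) = -5548334/(5172375*(-715 - 1406 - 15*(-1150) - 5*(-1406)*(47 - 1150))) = -5548334/(5172375*(-715 - 1406 + 17250 - 5*(-1406)*(-1103))) = -5548334/(5172375*(-715 - 1406 + 17250 - 7754090)) = -5548334/5172375/(-7738961) = -5548334/5172375*(-1/7738961) = 5548334/40028808402375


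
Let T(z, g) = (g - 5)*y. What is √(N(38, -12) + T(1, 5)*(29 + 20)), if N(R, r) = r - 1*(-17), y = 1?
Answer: √5 ≈ 2.2361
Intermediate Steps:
T(z, g) = -5 + g (T(z, g) = (g - 5)*1 = (-5 + g)*1 = -5 + g)
N(R, r) = 17 + r (N(R, r) = r + 17 = 17 + r)
√(N(38, -12) + T(1, 5)*(29 + 20)) = √((17 - 12) + (-5 + 5)*(29 + 20)) = √(5 + 0*49) = √(5 + 0) = √5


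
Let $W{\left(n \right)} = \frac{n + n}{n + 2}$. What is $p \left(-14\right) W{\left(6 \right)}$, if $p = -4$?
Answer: $84$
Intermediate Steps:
$W{\left(n \right)} = \frac{2 n}{2 + n}$
$p \left(-14\right) W{\left(6 \right)} = \left(-4\right) \left(-14\right) 2 \cdot 6 \frac{1}{2 + 6} = 56 \cdot 2 \cdot 6 \cdot \frac{1}{8} = 56 \cdot \frac{3}{2} = 84$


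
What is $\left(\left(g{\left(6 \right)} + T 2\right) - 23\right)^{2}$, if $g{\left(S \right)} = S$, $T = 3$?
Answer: $121$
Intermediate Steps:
$\left(\left(g{\left(6 \right)} + T 2\right) - 23\right)^{2} = \left(\left(6 + 3 \cdot 2\right) - 23\right)^{2} = \left(\left(6 + 6\right) - 23\right)^{2} = \left(12 - 23\right)^{2} = \left(-11\right)^{2} = 121$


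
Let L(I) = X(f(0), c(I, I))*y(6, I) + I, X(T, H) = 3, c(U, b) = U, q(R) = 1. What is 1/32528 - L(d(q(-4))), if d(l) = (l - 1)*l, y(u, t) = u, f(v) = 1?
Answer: -585503/32528 ≈ -18.000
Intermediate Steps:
d(l) = l*(-1 + l) (d(l) = (-1 + l)*l = l*(-1 + l))
L(I) = 18 + I (L(I) = 3*6 + I = 18 + I)
1/32528 - L(d(q(-4))) = 1/32528 - (18 + 1*(-1 + 1)) = 1/32528 - (18 + 1*0) = 1/32528 - (18 + 0) = 1/32528 - 1*18 = 1/32528 - 18 = -585503/32528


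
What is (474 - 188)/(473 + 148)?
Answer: 286/621 ≈ 0.46055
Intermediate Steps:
(474 - 188)/(473 + 148) = 286/621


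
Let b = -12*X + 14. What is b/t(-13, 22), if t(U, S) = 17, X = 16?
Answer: -178/17 ≈ -10.471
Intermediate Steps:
b = -178 (b = -12*16 + 14 = -192 + 14 = -178)
b/t(-13, 22) = -178/17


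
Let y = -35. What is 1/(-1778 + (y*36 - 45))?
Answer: -1/3083 ≈ -0.00032436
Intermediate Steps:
1/(-1778 + (y*36 - 45)) = 1/(-1778 + (-35*36 - 45)) = 1/(-1778 + (-1260 - 45)) = 1/(-1778 - 1305) = 1/(-3083) = -1/3083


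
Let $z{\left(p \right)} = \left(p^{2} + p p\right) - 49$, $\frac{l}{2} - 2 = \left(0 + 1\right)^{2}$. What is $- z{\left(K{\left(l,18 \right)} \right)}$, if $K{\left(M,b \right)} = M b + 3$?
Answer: $-24593$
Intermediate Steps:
$l = 6$ ($l = 4 + 2 \left(0 + 1\right)^{2} = 4 + 2 \cdot 1^{2} = 4 + 2 \cdot 1 = 4 + 2 = 6$)
$K{\left(M,b \right)} = 3 + M b$
$z{\left(p \right)} = -49 + 2 p^{2}$ ($z{\left(p \right)} = \left(p^{2} + p^{2}\right) - 49 = 2 p^{2} - 49 = -49 + 2 p^{2}$)
$- z{\left(K{\left(l,18 \right)} \right)} = - (-49 + 2 \left(3 + 6 \cdot 18\right)^{2}) = - (-49 + 2 \left(3 + 108\right)^{2}) = - (-49 + 2 \cdot 111^{2}) = - (-49 + 2 \cdot 12321) = - (-49 + 24642) = \left(-1\right) 24593 = -24593$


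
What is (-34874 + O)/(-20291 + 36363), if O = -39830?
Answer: -1334/287 ≈ -4.6481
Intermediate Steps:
(-34874 + O)/(-20291 + 36363) = (-34874 - 39830)/(-20291 + 36363) = -74704/16072 = -74704*1/16072 = -1334/287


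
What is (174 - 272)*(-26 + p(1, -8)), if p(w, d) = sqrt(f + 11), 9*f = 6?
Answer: 2548 - 98*sqrt(105)/3 ≈ 2213.3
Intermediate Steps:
f = 2/3 (f = (1/9)*6 = 2/3 ≈ 0.66667)
p(w, d) = sqrt(105)/3 (p(w, d) = sqrt(2/3 + 11) = sqrt(35/3) = sqrt(105)/3)
(174 - 272)*(-26 + p(1, -8)) = (174 - 272)*(-26 + sqrt(105)/3) = -98*(-26 + sqrt(105)/3) = 2548 - 98*sqrt(105)/3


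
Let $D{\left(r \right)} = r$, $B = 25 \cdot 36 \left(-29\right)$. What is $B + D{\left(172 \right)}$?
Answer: $-25928$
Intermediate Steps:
$B = -26100$ ($B = 900 \left(-29\right) = -26100$)
$B + D{\left(172 \right)} = -26100 + 172 = -25928$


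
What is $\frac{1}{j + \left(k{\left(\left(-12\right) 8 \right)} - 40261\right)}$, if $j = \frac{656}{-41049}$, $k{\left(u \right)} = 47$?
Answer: $- \frac{41049}{1650745142} \approx -2.4867 \cdot 10^{-5}$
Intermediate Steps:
$j = - \frac{656}{41049}$ ($j = 656 \left(- \frac{1}{41049}\right) = - \frac{656}{41049} \approx -0.015981$)
$\frac{1}{j + \left(k{\left(\left(-12\right) 8 \right)} - 40261\right)} = \frac{1}{- \frac{656}{41049} + \left(47 - 40261\right)} = \frac{1}{- \frac{656}{41049} - 40214} = \frac{1}{- \frac{1650745142}{41049}} = - \frac{41049}{1650745142}$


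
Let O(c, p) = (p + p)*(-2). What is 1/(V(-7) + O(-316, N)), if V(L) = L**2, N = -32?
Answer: 1/177 ≈ 0.0056497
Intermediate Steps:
O(c, p) = -4*p (O(c, p) = (2*p)*(-2) = -4*p)
1/(V(-7) + O(-316, N)) = 1/((-7)**2 - 4*(-32)) = 1/(49 + 128) = 1/177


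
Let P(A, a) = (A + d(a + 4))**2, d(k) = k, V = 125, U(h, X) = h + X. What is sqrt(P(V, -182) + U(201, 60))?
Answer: sqrt(3070) ≈ 55.408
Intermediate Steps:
U(h, X) = X + h
P(A, a) = (4 + A + a)**2 (P(A, a) = (A + (a + 4))**2 = (A + (4 + a))**2 = (4 + A + a)**2)
sqrt(P(V, -182) + U(201, 60)) = sqrt((4 + 125 - 182)**2 + (60 + 201)) = sqrt((-53)**2 + 261) = sqrt(2809 + 261) = sqrt(3070)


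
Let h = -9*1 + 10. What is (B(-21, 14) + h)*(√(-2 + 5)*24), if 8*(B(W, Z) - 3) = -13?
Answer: 57*√3 ≈ 98.727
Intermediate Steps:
B(W, Z) = 11/8 (B(W, Z) = 3 + (⅛)*(-13) = 3 - 13/8 = 11/8)
h = 1 (h = -9 + 10 = 1)
(B(-21, 14) + h)*(√(-2 + 5)*24) = (11/8 + 1)*(√(-2 + 5)*24) = 19*(√3*24)/8 = 19*(24*√3)/8 = 57*√3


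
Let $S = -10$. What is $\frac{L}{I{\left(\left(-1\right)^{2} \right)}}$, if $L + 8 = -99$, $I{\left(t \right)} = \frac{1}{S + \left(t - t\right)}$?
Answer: $1070$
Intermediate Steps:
$I{\left(t \right)} = - \frac{1}{10}$ ($I{\left(t \right)} = \frac{1}{-10 + \left(t - t\right)} = \frac{1}{-10 + 0} = \frac{1}{-10} = - \frac{1}{10}$)
$L = -107$ ($L = -8 - 99 = -107$)
$\frac{L}{I{\left(\left(-1\right)^{2} \right)}} = - \frac{107}{- \frac{1}{10}} = \left(-107\right) \left(-10\right) = 1070$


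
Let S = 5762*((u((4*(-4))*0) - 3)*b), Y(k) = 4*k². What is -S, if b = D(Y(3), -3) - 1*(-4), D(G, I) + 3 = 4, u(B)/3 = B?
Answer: 86430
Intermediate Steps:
u(B) = 3*B
D(G, I) = 1 (D(G, I) = -3 + 4 = 1)
b = 5 (b = 1 - 1*(-4) = 1 + 4 = 5)
S = -86430 (S = 5762*((3*((4*(-4))*0) - 3)*5) = 5762*((3*(-16*0) - 3)*5) = 5762*((3*0 - 3)*5) = 5762*((0 - 3)*5) = 5762*(-3*5) = 5762*(-15) = -86430)
-S = -1*(-86430) = 86430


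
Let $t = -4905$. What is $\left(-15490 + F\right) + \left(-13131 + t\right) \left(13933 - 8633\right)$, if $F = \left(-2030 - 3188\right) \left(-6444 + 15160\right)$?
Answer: $-141086378$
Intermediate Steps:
$F = -45480088$ ($F = \left(-5218\right) 8716 = -45480088$)
$\left(-15490 + F\right) + \left(-13131 + t\right) \left(13933 - 8633\right) = \left(-15490 - 45480088\right) + \left(-13131 - 4905\right) \left(13933 - 8633\right) = -45495578 - 18036 \left(13933 - 8633\right) = -45495578 - 95590800 = -141086378$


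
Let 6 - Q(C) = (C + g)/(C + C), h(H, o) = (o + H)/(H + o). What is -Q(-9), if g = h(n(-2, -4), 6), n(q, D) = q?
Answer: -50/9 ≈ -5.5556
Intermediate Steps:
h(H, o) = 1 (h(H, o) = (H + o)/(H + o) = 1)
g = 1
Q(C) = 6 - (1 + C)/(2*C) (Q(C) = 6 - (C + 1)/(C + C) = 6 - (1 + C)/(2*C))
-Q(-9) = -(-1 + 11*(-9))/(2*(-9)) = -(-1)*(-1 - 99)/(2*9) = -(-1)*(-100)/(2*9) = -1*50/9 = -50/9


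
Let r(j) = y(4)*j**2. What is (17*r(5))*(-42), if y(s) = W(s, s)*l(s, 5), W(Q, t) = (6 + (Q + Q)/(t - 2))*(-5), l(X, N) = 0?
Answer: 0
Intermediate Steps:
W(Q, t) = -30 - 10*Q/(-2 + t) (W(Q, t) = (6 + (2*Q)/(-2 + t))*(-5) = (6 + 2*Q/(-2 + t))*(-5) = -30 - 10*Q/(-2 + t))
y(s) = 0 (y(s) = (10*(6 - s - 3*s)/(-2 + s))*0 = (10*(6 - 4*s)/(-2 + s))*0 = 0)
r(j) = 0 (r(j) = 0*j**2 = 0)
(17*r(5))*(-42) = (17*0)*(-42) = 0*(-42) = 0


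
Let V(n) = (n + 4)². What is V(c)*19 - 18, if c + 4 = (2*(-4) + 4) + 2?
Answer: 58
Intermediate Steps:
c = -6 (c = -4 + ((2*(-4) + 4) + 2) = -4 + ((-8 + 4) + 2) = -4 + (-4 + 2) = -4 - 2 = -6)
V(n) = (4 + n)²
V(c)*19 - 18 = (4 - 6)²*19 - 18 = (-2)²*19 - 18 = 4*19 - 18 = 76 - 18 = 58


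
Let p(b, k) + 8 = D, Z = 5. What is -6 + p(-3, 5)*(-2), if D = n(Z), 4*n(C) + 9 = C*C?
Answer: 2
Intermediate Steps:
n(C) = -9/4 + C²/4 (n(C) = -9/4 + (C*C)/4 = -9/4 + C²/4)
D = 4 (D = -9/4 + (¼)*5² = -9/4 + (¼)*25 = -9/4 + 25/4 = 4)
p(b, k) = -4 (p(b, k) = -8 + 4 = -4)
-6 + p(-3, 5)*(-2) = -6 - 4*(-2) = -6 + 8 = 2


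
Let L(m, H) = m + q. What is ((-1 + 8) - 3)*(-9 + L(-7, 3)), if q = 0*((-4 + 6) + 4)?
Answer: -64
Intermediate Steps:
q = 0 (q = 0*(2 + 4) = 0*6 = 0)
L(m, H) = m (L(m, H) = m + 0 = m)
((-1 + 8) - 3)*(-9 + L(-7, 3)) = ((-1 + 8) - 3)*(-9 - 7) = (7 - 3)*(-16) = 4*(-16) = -64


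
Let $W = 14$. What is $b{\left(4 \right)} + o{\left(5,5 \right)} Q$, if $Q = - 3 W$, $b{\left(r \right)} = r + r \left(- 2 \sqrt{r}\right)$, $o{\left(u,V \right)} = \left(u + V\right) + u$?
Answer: $-642$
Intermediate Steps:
$o{\left(u,V \right)} = V + 2 u$ ($o{\left(u,V \right)} = \left(V + u\right) + u = V + 2 u$)
$b{\left(r \right)} = r - 2 r^{\frac{3}{2}}$
$Q = -42$ ($Q = \left(-3\right) 14 = -42$)
$b{\left(4 \right)} + o{\left(5,5 \right)} Q = \left(4 - 2 \cdot 4^{\frac{3}{2}}\right) + \left(5 + 2 \cdot 5\right) \left(-42\right) = \left(4 - 16\right) + \left(5 + 10\right) \left(-42\right) = \left(4 - 16\right) + 15 \left(-42\right) = -12 - 630 = -642$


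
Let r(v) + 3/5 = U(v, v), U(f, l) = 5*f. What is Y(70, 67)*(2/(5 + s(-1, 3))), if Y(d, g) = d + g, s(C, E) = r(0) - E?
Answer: 1370/7 ≈ 195.71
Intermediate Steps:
r(v) = -⅗ + 5*v
s(C, E) = -⅗ - E (s(C, E) = (-⅗ + 5*0) - E = (-⅗ + 0) - E = -⅗ - E)
Y(70, 67)*(2/(5 + s(-1, 3))) = (70 + 67)*(2/(5 + (-⅗ - 1*3))) = 137*(2/(5 + (-⅗ - 3))) = 137*(2/(5 - 18/5)) = 137*(2/(7/5)) = 137*(2*(5/7)) = 137*(10/7) = 1370/7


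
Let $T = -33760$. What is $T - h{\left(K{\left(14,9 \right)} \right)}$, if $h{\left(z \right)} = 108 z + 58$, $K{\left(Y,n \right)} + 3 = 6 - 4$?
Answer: $-33710$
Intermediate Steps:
$K{\left(Y,n \right)} = -1$ ($K{\left(Y,n \right)} = -3 + \left(6 - 4\right) = -3 + 2 = -1$)
$h{\left(z \right)} = 58 + 108 z$
$T - h{\left(K{\left(14,9 \right)} \right)} = -33760 - \left(58 + 108 \left(-1\right)\right) = -33760 - \left(58 - 108\right) = -33760 - -50 = -33760 + 50 = -33710$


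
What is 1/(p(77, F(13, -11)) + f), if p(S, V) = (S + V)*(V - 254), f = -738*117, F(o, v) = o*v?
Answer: -1/60144 ≈ -1.6627e-5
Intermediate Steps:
f = -86346
p(S, V) = (-254 + V)*(S + V) (p(S, V) = (S + V)*(-254 + V) = (-254 + V)*(S + V))
1/(p(77, F(13, -11)) + f) = 1/(((13*(-11))**2 - 254*77 - 3302*(-11) + 77*(13*(-11))) - 86346) = 1/(((-143)**2 - 19558 - 254*(-143) + 77*(-143)) - 86346) = 1/((20449 - 19558 + 36322 - 11011) - 86346) = 1/(26202 - 86346) = 1/(-60144) = -1/60144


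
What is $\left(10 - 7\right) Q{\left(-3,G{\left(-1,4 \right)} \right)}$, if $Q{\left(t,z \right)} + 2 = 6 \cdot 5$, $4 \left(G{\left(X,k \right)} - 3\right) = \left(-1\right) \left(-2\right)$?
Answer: $84$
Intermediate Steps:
$G{\left(X,k \right)} = \frac{7}{2}$ ($G{\left(X,k \right)} = 3 + \frac{\left(-1\right) \left(-2\right)}{4} = 3 + \frac{1}{4} \cdot 2 = 3 + \frac{1}{2} = \frac{7}{2}$)
$Q{\left(t,z \right)} = 28$ ($Q{\left(t,z \right)} = -2 + 6 \cdot 5 = -2 + 30 = 28$)
$\left(10 - 7\right) Q{\left(-3,G{\left(-1,4 \right)} \right)} = \left(10 - 7\right) 28 = 3 \cdot 28 = 84$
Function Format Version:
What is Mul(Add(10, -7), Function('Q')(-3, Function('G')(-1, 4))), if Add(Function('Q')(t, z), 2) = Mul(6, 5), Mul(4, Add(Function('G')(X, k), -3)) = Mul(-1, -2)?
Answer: 84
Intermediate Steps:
Function('G')(X, k) = Rational(7, 2) (Function('G')(X, k) = Add(3, Mul(Rational(1, 4), Mul(-1, -2))) = Add(3, Mul(Rational(1, 4), 2)) = Add(3, Rational(1, 2)) = Rational(7, 2))
Function('Q')(t, z) = 28 (Function('Q')(t, z) = Add(-2, Mul(6, 5)) = Add(-2, 30) = 28)
Mul(Add(10, -7), Function('Q')(-3, Function('G')(-1, 4))) = Mul(Add(10, -7), 28) = Mul(3, 28) = 84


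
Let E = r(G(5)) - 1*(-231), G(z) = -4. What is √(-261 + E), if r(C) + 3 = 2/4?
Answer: I*√130/2 ≈ 5.7009*I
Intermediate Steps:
r(C) = -5/2 (r(C) = -3 + 2/4 = -3 + 2*(¼) = -3 + ½ = -5/2)
E = 457/2 (E = -5/2 - 1*(-231) = -5/2 + 231 = 457/2 ≈ 228.50)
√(-261 + E) = √(-261 + 457/2) = √(-65/2) = I*√130/2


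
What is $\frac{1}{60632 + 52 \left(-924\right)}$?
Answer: $\frac{1}{12584} \approx 7.9466 \cdot 10^{-5}$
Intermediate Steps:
$\frac{1}{60632 + 52 \left(-924\right)} = \frac{1}{60632 - 48048} = \frac{1}{12584}$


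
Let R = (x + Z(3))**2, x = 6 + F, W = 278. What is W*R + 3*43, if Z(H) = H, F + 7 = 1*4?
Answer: 10137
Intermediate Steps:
F = -3 (F = -7 + 1*4 = -7 + 4 = -3)
x = 3 (x = 6 - 3 = 3)
R = 36 (R = (3 + 3)**2 = 6**2 = 36)
W*R + 3*43 = 278*36 + 3*43 = 10008 + 129 = 10137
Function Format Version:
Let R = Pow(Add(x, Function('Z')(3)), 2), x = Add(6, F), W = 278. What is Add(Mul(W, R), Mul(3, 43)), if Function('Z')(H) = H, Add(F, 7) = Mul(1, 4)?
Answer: 10137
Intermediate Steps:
F = -3 (F = Add(-7, Mul(1, 4)) = Add(-7, 4) = -3)
x = 3 (x = Add(6, -3) = 3)
R = 36 (R = Pow(Add(3, 3), 2) = Pow(6, 2) = 36)
Add(Mul(W, R), Mul(3, 43)) = Add(Mul(278, 36), Mul(3, 43)) = Add(10008, 129) = 10137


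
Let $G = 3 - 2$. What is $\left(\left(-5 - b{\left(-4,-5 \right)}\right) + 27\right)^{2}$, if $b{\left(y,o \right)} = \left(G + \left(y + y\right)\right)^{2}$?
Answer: $729$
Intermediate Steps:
$G = 1$ ($G = 3 - 2 = 1$)
$b{\left(y,o \right)} = \left(1 + 2 y\right)^{2}$ ($b{\left(y,o \right)} = \left(1 + \left(y + y\right)\right)^{2} = \left(1 + 2 y\right)^{2}$)
$\left(\left(-5 - b{\left(-4,-5 \right)}\right) + 27\right)^{2} = \left(\left(-5 - \left(1 + 2 \left(-4\right)\right)^{2}\right) + 27\right)^{2} = \left(\left(-5 - \left(1 - 8\right)^{2}\right) + 27\right)^{2} = \left(\left(-5 - \left(-7\right)^{2}\right) + 27\right)^{2} = \left(\left(-5 - 49\right) + 27\right)^{2} = \left(-54 + 27\right)^{2} = \left(-27\right)^{2} = 729$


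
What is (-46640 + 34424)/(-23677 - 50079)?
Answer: 3054/18439 ≈ 0.16563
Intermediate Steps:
(-46640 + 34424)/(-23677 - 50079) = -12216/(-73756) = -12216*(-1/73756) = 3054/18439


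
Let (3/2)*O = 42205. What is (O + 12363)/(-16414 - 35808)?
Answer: -121499/156666 ≈ -0.77553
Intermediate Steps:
O = 84410/3 (O = (⅔)*42205 = 84410/3 ≈ 28137.)
(O + 12363)/(-16414 - 35808) = (84410/3 + 12363)/(-16414 - 35808) = (121499/3)/(-52222) = (121499/3)*(-1/52222) = -121499/156666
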